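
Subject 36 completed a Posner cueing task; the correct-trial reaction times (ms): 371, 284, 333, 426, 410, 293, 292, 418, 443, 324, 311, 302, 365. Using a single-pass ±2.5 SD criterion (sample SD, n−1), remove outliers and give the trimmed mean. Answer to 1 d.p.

n = 13, ΣRT = 4572, M = 351.692
Σ(x−M)² = 39036.77; s = √(39036.77/12) = 57.036
Cutoffs: 351.692 ± 2.5·57.036 → [209.1, 494.3]
No RTs fall outside the cutoffs; all 13 retained. Mean = 4572/13 = 351.692

351.7 ms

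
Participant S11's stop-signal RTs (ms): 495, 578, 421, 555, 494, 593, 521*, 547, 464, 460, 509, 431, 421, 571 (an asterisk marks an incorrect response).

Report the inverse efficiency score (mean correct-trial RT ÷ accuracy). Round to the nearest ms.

Correct trials (n=13): 495, 578, 421, 555, 494, 593, 547, 464, 460, 509, 431, 421, 571
Mean correct RT = 6539/13 = 503.0000 ms
Proportion correct = 13/14
IES = 503.0000 / (13/14) = 541.692 ms

542 ms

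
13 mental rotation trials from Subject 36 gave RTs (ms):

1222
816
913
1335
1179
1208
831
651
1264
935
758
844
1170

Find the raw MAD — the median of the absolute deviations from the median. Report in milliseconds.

Sorted: 651, 758, 816, 831, 844, 913, 935, 1170, 1179, 1208, 1222, 1264, 1335 → median = 935
|x − 935|: 287, 119, 22, 400, 244, 273, 104, 284, 329, 0, 177, 91, 235
Sorted deviations: 0, 22, 91, 104, 119, 177, 235, 244, 273, 284, 287, 329, 400 → MAD = 235

235 ms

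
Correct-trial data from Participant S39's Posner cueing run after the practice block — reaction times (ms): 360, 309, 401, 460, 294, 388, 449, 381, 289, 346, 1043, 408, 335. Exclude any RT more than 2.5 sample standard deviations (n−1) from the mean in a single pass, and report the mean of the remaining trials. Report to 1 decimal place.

n = 13, ΣRT = 5463, M = 420.231
Σ(x−M)² = 455278.31; s = √(455278.31/12) = 194.782
Cutoffs: 420.231 ± 2.5·194.782 → [-66.7, 907.2]
Outside: 1043 → excluded.
Retained (n=12): Σ = 4420, mean = 4420/12 = 368.333

368.3 ms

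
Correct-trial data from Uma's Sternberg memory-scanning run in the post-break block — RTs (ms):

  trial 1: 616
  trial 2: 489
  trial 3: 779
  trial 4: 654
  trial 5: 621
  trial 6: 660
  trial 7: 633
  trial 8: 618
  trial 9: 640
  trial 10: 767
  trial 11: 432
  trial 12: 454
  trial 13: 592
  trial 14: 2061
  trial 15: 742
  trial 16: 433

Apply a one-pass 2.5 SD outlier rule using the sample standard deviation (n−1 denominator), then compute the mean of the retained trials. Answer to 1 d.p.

608.7 ms

n = 16, ΣRT = 11191, M = 699.438
Σ(x−M)² = 2156449.94; s = √(2156449.94/15) = 379.161
Cutoffs: 699.438 ± 2.5·379.161 → [-248.5, 1647.3]
Outside: 2061 → excluded.
Retained (n=15): Σ = 9130, mean = 9130/15 = 608.667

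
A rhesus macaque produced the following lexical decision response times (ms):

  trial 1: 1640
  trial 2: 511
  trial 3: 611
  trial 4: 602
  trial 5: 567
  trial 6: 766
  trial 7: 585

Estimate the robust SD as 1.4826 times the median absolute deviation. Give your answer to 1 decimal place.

Sorted: 511, 567, 585, 602, 611, 766, 1640 → median = 602
|x − 602| sorted: 0, 9, 17, 35, 91, 164, 1038 → MAD = 35
Robust SD ≈ 1.4826 × 35 = 51.891

51.9 ms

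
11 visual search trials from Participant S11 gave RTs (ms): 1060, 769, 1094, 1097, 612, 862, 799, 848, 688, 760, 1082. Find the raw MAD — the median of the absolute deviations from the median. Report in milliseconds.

Sorted: 612, 688, 760, 769, 799, 848, 862, 1060, 1082, 1094, 1097 → median = 848
|x − 848|: 212, 79, 246, 249, 236, 14, 49, 0, 160, 88, 234
Sorted deviations: 0, 14, 49, 79, 88, 160, 212, 234, 236, 246, 249 → MAD = 160

160 ms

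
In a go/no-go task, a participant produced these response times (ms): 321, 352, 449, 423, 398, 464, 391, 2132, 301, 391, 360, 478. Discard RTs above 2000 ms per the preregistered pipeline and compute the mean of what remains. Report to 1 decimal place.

393.5 ms

Excluded: 2132
Retained (n=11): Σ = 4328
Mean = 4328/11 = 393.4545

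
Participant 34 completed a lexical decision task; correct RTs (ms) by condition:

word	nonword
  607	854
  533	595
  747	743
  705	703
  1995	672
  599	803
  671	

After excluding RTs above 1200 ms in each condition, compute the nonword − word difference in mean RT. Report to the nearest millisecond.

85 ms

word: exclude 1995
M(word) = 3862/6 = 643.667
M(nonword) = 4370/6 = 728.333
Difference = 728.333 − 643.667 = 84.667 ms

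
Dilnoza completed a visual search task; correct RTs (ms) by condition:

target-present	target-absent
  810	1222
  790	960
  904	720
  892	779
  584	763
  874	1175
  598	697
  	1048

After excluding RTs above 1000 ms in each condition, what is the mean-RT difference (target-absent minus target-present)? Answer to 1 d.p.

4.9 ms

target-absent: exclude 1222, 1175, 1048
M(target-present) = 5452/7 = 778.857
M(target-absent) = 3919/5 = 783.800
Difference = 783.800 − 778.857 = 4.943 ms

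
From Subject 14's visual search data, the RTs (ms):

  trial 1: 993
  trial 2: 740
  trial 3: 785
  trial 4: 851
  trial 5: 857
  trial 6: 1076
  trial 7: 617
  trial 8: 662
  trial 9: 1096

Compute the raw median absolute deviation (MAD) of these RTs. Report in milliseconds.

Sorted: 617, 662, 740, 785, 851, 857, 993, 1076, 1096 → median = 851
|x − 851|: 142, 111, 66, 0, 6, 225, 234, 189, 245
Sorted deviations: 0, 6, 66, 111, 142, 189, 225, 234, 245 → MAD = 142

142 ms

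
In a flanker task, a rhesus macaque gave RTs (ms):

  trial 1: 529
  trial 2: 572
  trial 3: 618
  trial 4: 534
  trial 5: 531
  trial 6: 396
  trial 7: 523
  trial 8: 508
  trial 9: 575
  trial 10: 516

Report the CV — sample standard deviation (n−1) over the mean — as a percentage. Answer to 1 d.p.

10.9%

n = 10, Σ = 5302, M = 530.2000
Σ(x−M)² = 30235.600; s = √(30235.600/9) = 57.9613
CV = 57.9613 / 530.2000 = 0.10932 = 10.932%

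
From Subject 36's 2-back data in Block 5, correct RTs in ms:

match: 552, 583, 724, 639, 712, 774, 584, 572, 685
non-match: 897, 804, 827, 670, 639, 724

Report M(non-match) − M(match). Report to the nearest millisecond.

M(match) = 5825/9 = 647.222
M(non-match) = 4561/6 = 760.167
Difference = 760.167 − 647.222 = 112.944 ms

113 ms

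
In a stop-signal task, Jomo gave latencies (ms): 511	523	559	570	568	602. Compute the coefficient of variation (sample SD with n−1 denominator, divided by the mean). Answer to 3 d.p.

0.060

n = 6, Σ = 3333, M = 555.5000
Σ(x−M)² = 5577.500; s = √(5577.500/5) = 33.3991
CV = 33.3991 / 555.5000 = 0.06012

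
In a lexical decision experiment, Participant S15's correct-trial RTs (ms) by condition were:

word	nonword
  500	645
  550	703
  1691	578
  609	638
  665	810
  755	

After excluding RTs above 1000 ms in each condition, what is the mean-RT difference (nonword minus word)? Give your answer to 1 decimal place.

word: exclude 1691
M(word) = 3079/5 = 615.800
M(nonword) = 3374/5 = 674.800
Difference = 674.800 − 615.800 = 59.000 ms

59.0 ms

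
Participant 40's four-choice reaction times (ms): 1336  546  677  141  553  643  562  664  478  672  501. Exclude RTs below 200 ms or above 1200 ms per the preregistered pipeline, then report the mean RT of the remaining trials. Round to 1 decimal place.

Excluded: 141, 1336
Retained (n=9): Σ = 5296
Mean = 5296/9 = 588.4444

588.4 ms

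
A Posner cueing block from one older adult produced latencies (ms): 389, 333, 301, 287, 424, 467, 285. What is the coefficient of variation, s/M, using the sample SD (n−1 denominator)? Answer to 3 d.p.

n = 7, Σ = 2486, M = 355.1429
Σ(x−M)² = 31384.857; s = √(31384.857/6) = 72.3243
CV = 72.3243 / 355.1429 = 0.20365

0.204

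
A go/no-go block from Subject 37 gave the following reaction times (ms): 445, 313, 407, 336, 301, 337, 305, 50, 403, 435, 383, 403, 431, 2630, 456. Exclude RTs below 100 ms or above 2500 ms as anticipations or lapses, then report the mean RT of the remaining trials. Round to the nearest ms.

Excluded: 50, 2630
Retained (n=13): Σ = 4955
Mean = 4955/13 = 381.1538

381 ms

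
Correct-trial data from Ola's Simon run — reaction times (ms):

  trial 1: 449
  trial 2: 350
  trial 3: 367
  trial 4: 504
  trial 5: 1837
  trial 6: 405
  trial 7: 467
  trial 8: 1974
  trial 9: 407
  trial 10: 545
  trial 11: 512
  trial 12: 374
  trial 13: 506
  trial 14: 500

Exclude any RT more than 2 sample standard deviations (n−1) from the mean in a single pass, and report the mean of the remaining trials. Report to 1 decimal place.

448.8 ms

n = 14, ΣRT = 9197, M = 656.929
Σ(x−M)² = 3695122.93; s = √(3695122.93/13) = 533.142
Cutoffs: 656.929 ± 2·533.142 → [-409.4, 1723.2]
Outside: 1837, 1974 → excluded.
Retained (n=12): Σ = 5386, mean = 5386/12 = 448.833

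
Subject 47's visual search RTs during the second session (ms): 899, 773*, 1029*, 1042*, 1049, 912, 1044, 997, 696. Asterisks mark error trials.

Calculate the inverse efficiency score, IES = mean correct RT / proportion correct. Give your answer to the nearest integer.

Correct trials (n=6): 899, 1049, 912, 1044, 997, 696
Mean correct RT = 5597/6 = 932.8333 ms
Proportion correct = 6/9
IES = 932.8333 / (6/9) = 1399.250 ms

1399 ms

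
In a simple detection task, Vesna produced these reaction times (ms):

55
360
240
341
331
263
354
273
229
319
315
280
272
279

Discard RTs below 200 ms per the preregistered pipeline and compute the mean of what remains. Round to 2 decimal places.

296.62 ms

Excluded: 55
Retained (n=13): Σ = 3856
Mean = 3856/13 = 296.6154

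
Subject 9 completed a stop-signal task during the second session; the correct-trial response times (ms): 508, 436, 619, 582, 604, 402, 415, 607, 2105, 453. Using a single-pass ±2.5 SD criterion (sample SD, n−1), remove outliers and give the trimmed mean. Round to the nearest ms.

n = 10, ΣRT = 6731, M = 673.100
Σ(x−M)² = 2342736.90; s = √(2342736.90/9) = 510.200
Cutoffs: 673.100 ± 2.5·510.200 → [-602.4, 1948.6]
Outside: 2105 → excluded.
Retained (n=9): Σ = 4626, mean = 4626/9 = 514.000

514 ms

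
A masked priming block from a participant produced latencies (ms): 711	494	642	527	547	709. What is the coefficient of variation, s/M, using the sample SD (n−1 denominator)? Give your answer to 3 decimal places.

0.157

n = 6, Σ = 3630, M = 605.0000
Σ(x−M)² = 45190.000; s = √(45190.000/5) = 95.0684
CV = 95.0684 / 605.0000 = 0.15714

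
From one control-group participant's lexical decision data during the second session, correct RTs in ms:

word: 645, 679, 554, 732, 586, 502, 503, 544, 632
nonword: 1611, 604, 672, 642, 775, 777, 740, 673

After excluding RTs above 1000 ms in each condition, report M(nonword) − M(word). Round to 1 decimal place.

100.1 ms

nonword: exclude 1611
M(word) = 5377/9 = 597.444
M(nonword) = 4883/7 = 697.571
Difference = 697.571 − 597.444 = 100.127 ms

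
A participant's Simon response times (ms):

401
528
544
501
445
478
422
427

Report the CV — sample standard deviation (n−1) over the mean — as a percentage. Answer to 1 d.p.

n = 8, Σ = 3746, M = 468.2500
Σ(x−M)² = 19379.500; s = √(19379.500/7) = 52.6165
CV = 52.6165 / 468.2500 = 0.11237 = 11.237%

11.2%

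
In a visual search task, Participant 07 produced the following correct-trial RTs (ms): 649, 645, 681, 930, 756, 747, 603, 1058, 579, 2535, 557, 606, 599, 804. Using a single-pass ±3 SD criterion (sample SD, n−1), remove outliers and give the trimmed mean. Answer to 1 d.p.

708.8 ms

n = 14, ΣRT = 11749, M = 839.214
Σ(x−M)² = 3362644.36; s = √(3362644.36/13) = 508.591
Cutoffs: 839.214 ± 3·508.591 → [-686.6, 2365.0]
Outside: 2535 → excluded.
Retained (n=13): Σ = 9214, mean = 9214/13 = 708.769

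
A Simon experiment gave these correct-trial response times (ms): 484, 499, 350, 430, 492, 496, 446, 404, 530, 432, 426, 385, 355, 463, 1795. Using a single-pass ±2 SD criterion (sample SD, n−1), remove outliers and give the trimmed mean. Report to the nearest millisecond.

442 ms

n = 15, ΣRT = 7987, M = 532.467
Σ(x−M)² = 1747701.73; s = √(1747701.73/14) = 353.321
Cutoffs: 532.467 ± 2·353.321 → [-174.2, 1239.1]
Outside: 1795 → excluded.
Retained (n=14): Σ = 6192, mean = 6192/14 = 442.286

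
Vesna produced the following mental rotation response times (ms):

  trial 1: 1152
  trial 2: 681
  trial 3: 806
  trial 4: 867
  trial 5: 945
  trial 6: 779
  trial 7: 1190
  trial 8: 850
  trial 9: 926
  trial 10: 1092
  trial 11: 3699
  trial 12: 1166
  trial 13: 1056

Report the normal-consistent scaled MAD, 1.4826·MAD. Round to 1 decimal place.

217.9 ms

Sorted: 681, 779, 806, 850, 867, 926, 945, 1056, 1092, 1152, 1166, 1190, 3699 → median = 945
|x − 945| sorted: 0, 19, 78, 95, 111, 139, 147, 166, 207, 221, 245, 264, 2754 → MAD = 147
Robust SD ≈ 1.4826 × 147 = 217.942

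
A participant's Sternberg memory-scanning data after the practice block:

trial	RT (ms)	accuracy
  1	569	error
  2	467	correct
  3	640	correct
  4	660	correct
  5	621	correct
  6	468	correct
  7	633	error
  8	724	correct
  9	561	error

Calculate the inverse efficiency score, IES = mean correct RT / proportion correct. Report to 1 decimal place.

895.0 ms

Correct trials (n=6): 467, 640, 660, 621, 468, 724
Mean correct RT = 3580/6 = 596.6667 ms
Proportion correct = 6/9
IES = 596.6667 / (6/9) = 895.000 ms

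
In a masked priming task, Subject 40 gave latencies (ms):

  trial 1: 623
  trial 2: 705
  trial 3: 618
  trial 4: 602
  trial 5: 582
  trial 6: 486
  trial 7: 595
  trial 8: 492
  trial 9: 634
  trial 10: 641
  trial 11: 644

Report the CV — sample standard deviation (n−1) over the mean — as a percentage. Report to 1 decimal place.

n = 11, Σ = 6622, M = 602.0000
Σ(x−M)² = 41620.000; s = √(41620.000/10) = 64.5136
CV = 64.5136 / 602.0000 = 0.10717 = 10.717%

10.7%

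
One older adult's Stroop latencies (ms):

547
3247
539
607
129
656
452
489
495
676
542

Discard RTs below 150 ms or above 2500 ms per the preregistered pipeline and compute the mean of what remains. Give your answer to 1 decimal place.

Excluded: 129, 3247
Retained (n=9): Σ = 5003
Mean = 5003/9 = 555.8889

555.9 ms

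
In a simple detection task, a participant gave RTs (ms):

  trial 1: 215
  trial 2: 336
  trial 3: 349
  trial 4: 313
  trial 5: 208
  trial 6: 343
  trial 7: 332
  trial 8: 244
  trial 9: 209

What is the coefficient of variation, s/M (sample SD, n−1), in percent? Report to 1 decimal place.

22.1%

n = 9, Σ = 2549, M = 283.2222
Σ(x−M)² = 31311.556; s = √(31311.556/8) = 62.5615
CV = 62.5615 / 283.2222 = 0.22089 = 22.089%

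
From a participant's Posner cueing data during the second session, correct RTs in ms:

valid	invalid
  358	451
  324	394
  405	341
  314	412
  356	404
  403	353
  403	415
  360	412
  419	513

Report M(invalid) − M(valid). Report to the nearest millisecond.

39 ms

M(valid) = 3342/9 = 371.333
M(invalid) = 3695/9 = 410.556
Difference = 410.556 − 371.333 = 39.222 ms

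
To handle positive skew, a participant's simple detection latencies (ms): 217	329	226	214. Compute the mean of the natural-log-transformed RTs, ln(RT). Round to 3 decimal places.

5.491

ln(RT): 5.3799, 5.7961, 5.4205, 5.3660
Σ ln(RT) = 21.9625
Mean = 21.9625/4 = 5.49062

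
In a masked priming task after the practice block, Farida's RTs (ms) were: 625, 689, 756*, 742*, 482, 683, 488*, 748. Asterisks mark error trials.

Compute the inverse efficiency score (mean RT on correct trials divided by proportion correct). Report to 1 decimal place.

Correct trials (n=5): 625, 689, 482, 683, 748
Mean correct RT = 3227/5 = 645.4000 ms
Proportion correct = 5/8
IES = 645.4000 / (5/8) = 1032.640 ms

1032.6 ms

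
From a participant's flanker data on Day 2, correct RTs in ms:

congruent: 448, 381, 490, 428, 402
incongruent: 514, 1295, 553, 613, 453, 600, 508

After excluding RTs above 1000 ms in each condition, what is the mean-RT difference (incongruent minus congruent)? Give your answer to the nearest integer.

incongruent: exclude 1295
M(congruent) = 2149/5 = 429.800
M(incongruent) = 3241/6 = 540.167
Difference = 540.167 − 429.800 = 110.367 ms

110 ms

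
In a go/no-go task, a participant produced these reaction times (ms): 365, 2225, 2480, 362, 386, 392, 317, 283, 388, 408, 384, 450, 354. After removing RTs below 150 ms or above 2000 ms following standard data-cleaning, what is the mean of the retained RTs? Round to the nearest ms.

372 ms

Excluded: 2225, 2480
Retained (n=11): Σ = 4089
Mean = 4089/11 = 371.7273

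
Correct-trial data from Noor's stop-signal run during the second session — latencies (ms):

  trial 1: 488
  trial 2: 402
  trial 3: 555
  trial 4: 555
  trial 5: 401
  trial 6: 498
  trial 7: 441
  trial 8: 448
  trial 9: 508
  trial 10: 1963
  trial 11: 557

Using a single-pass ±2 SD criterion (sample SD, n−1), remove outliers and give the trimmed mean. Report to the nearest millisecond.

n = 11, ΣRT = 6816, M = 619.636
Σ(x−M)² = 2018028.55; s = √(2018028.55/10) = 449.225
Cutoffs: 619.636 ± 2·449.225 → [-278.8, 1518.1]
Outside: 1963 → excluded.
Retained (n=10): Σ = 4853, mean = 4853/10 = 485.300

485 ms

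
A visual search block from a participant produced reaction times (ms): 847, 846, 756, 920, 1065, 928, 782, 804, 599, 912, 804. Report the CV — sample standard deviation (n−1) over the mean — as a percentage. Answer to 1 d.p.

n = 11, Σ = 9263, M = 842.0909
Σ(x−M)² = 141082.909; s = √(141082.909/10) = 118.7783
CV = 118.7783 / 842.0909 = 0.14105 = 14.105%

14.1%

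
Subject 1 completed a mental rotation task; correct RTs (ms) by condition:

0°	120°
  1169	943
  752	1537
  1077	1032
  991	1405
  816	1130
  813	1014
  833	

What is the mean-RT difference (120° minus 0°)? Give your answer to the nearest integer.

M(0°) = 6451/7 = 921.571
M(120°) = 7061/6 = 1176.833
Difference = 1176.833 − 921.571 = 255.262 ms

255 ms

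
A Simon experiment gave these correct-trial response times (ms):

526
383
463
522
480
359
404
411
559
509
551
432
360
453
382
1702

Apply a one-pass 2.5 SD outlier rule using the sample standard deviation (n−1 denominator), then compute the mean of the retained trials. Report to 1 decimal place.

n = 16, ΣRT = 8496, M = 531.000
Σ(x−M)² = 1529584.00; s = √(1529584.00/15) = 319.331
Cutoffs: 531.000 ± 2.5·319.331 → [-267.3, 1329.3]
Outside: 1702 → excluded.
Retained (n=15): Σ = 6794, mean = 6794/15 = 452.933

452.9 ms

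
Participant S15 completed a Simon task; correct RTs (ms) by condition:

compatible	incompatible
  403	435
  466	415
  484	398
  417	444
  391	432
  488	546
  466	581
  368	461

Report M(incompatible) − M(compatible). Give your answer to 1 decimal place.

28.6 ms

M(compatible) = 3483/8 = 435.375
M(incompatible) = 3712/8 = 464.000
Difference = 464.000 − 435.375 = 28.625 ms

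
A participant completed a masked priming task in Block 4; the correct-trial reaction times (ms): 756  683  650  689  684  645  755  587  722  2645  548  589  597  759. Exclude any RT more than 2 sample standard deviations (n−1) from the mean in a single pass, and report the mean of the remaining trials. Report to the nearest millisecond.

666 ms

n = 14, ΣRT = 11309, M = 807.786
Σ(x−M)² = 3695496.36; s = √(3695496.36/13) = 533.169
Cutoffs: 807.786 ± 2·533.169 → [-258.6, 1874.1]
Outside: 2645 → excluded.
Retained (n=13): Σ = 8664, mean = 8664/13 = 666.462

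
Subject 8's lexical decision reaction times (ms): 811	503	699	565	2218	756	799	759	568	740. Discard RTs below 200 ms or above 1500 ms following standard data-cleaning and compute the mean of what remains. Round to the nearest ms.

689 ms

Excluded: 2218
Retained (n=9): Σ = 6200
Mean = 6200/9 = 688.8889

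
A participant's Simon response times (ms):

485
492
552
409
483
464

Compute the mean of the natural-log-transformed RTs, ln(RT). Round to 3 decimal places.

6.172

ln(RT): 6.1841, 6.1985, 6.3135, 6.0137, 6.1800, 6.1399
Σ ln(RT) = 37.0298
Mean = 37.0298/6 = 6.17163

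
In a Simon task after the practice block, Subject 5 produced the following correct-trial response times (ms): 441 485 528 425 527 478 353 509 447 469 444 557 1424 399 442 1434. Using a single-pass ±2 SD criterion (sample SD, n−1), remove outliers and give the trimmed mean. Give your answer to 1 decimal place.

n = 16, ΣRT = 9362, M = 585.125
Σ(x−M)² = 1666929.75; s = √(1666929.75/15) = 333.360
Cutoffs: 585.125 ± 2·333.360 → [-81.6, 1251.8]
Outside: 1424, 1434 → excluded.
Retained (n=14): Σ = 6504, mean = 6504/14 = 464.571

464.6 ms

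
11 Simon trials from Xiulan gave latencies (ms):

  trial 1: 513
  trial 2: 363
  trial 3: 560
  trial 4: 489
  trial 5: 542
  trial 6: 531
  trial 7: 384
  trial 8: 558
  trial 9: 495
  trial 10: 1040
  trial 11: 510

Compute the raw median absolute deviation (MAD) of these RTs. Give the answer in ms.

Sorted: 363, 384, 489, 495, 510, 513, 531, 542, 558, 560, 1040 → median = 513
|x − 513|: 0, 150, 47, 24, 29, 18, 129, 45, 18, 527, 3
Sorted deviations: 0, 3, 18, 18, 24, 29, 45, 47, 129, 150, 527 → MAD = 29

29 ms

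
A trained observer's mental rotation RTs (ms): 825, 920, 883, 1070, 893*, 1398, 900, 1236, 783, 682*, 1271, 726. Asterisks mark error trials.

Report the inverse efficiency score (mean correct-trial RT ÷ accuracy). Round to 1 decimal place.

Correct trials (n=10): 825, 920, 883, 1070, 1398, 900, 1236, 783, 1271, 726
Mean correct RT = 10012/10 = 1001.2000 ms
Proportion correct = 10/12
IES = 1001.2000 / (10/12) = 1201.440 ms

1201.4 ms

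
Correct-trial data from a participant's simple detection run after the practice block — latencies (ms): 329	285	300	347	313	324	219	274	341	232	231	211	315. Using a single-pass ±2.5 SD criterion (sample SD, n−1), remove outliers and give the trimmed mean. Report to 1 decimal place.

n = 13, ΣRT = 3721, M = 286.231
Σ(x−M)² = 28004.31; s = √(28004.31/12) = 48.308
Cutoffs: 286.231 ± 2.5·48.308 → [165.5, 407.0]
No RTs fall outside the cutoffs; all 13 retained. Mean = 3721/13 = 286.231

286.2 ms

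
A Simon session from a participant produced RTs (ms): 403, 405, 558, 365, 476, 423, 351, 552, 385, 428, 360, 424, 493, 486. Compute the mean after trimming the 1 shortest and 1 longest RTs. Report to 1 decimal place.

Sorted: 351, 360, 365, 385, 403, 405, 423, 424, 428, 476, 486, 493, 552, 558
Drop lowest 1 (351) and highest 1 (558)
Remaining (n=12): Σ = 5200, mean = 5200/12 = 433.333

433.3 ms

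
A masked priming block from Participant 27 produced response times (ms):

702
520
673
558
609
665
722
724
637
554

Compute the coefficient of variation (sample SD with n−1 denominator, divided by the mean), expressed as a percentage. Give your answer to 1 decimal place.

11.6%

n = 10, Σ = 6364, M = 636.4000
Σ(x−M)² = 48698.400; s = √(48698.400/9) = 73.5590
CV = 73.5590 / 636.4000 = 0.11559 = 11.559%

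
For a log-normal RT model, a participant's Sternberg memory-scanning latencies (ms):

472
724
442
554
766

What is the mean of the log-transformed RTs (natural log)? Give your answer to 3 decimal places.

6.358

ln(RT): 6.1570, 6.5848, 6.0913, 6.3172, 6.6412
Σ ln(RT) = 31.7914
Mean = 31.7914/5 = 6.35829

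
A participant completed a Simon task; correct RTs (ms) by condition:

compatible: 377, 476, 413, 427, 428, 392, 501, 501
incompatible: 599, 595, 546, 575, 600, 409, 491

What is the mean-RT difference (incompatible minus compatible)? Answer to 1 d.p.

105.6 ms

M(compatible) = 3515/8 = 439.375
M(incompatible) = 3815/7 = 545.000
Difference = 545.000 − 439.375 = 105.625 ms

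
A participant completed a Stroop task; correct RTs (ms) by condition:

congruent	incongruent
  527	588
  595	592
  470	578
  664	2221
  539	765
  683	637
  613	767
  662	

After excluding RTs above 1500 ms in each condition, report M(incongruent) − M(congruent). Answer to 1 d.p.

60.4 ms

incongruent: exclude 2221
M(congruent) = 4753/8 = 594.125
M(incongruent) = 3927/6 = 654.500
Difference = 654.500 − 594.125 = 60.375 ms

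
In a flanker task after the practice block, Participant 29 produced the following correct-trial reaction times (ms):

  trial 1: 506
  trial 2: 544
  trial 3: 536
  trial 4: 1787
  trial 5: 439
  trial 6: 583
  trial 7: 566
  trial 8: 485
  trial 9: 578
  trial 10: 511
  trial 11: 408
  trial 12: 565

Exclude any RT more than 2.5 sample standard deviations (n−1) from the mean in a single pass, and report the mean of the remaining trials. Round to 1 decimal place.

520.1 ms

n = 12, ΣRT = 7508, M = 625.667
Σ(x−M)² = 1504216.67; s = √(1504216.67/11) = 369.793
Cutoffs: 625.667 ± 2.5·369.793 → [-298.8, 1550.1]
Outside: 1787 → excluded.
Retained (n=11): Σ = 5721, mean = 5721/11 = 520.091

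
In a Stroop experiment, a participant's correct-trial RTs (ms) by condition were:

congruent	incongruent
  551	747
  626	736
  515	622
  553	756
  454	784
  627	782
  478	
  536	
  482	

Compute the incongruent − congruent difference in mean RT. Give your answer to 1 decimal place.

202.1 ms

M(congruent) = 4822/9 = 535.778
M(incongruent) = 4427/6 = 737.833
Difference = 737.833 − 535.778 = 202.056 ms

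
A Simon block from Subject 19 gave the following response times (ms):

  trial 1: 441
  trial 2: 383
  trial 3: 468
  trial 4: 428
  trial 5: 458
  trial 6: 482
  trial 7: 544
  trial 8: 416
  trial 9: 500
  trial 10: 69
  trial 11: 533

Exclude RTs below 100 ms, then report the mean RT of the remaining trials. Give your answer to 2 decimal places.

Excluded: 69
Retained (n=10): Σ = 4653
Mean = 4653/10 = 465.3000

465.30 ms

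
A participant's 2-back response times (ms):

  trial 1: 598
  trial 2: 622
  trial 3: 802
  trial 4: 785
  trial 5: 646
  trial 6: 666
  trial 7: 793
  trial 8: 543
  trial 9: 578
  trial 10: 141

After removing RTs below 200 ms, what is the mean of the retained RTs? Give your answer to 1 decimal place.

Excluded: 141
Retained (n=9): Σ = 6033
Mean = 6033/9 = 670.3333

670.3 ms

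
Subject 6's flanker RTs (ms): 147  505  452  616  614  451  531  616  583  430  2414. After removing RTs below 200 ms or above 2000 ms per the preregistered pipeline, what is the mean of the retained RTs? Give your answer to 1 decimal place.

Excluded: 147, 2414
Retained (n=9): Σ = 4798
Mean = 4798/9 = 533.1111

533.1 ms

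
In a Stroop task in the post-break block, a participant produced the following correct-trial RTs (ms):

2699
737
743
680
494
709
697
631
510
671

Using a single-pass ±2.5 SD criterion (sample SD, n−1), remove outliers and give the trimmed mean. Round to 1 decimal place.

652.4 ms

n = 10, ΣRT = 8571, M = 857.100
Σ(x−M)² = 3837042.90; s = √(3837042.90/9) = 652.946
Cutoffs: 857.100 ± 2.5·652.946 → [-775.3, 2489.5]
Outside: 2699 → excluded.
Retained (n=9): Σ = 5872, mean = 5872/9 = 652.444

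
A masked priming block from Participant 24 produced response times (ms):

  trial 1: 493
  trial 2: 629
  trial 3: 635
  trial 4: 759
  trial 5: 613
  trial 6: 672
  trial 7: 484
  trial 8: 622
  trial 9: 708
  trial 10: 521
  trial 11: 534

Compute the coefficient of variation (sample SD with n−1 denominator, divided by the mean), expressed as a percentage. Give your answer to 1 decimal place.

14.7%

n = 11, Σ = 6670, M = 606.3636
Σ(x−M)² = 79904.545; s = √(79904.545/10) = 89.3893
CV = 89.3893 / 606.3636 = 0.14742 = 14.742%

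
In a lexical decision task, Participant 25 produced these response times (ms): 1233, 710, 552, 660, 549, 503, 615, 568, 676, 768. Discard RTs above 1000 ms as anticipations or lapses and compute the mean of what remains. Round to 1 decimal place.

622.3 ms

Excluded: 1233
Retained (n=9): Σ = 5601
Mean = 5601/9 = 622.3333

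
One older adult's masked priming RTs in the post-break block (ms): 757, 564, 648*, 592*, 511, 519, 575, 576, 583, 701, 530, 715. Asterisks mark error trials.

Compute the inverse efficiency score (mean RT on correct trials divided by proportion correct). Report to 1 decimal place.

723.7 ms

Correct trials (n=10): 757, 564, 511, 519, 575, 576, 583, 701, 530, 715
Mean correct RT = 6031/10 = 603.1000 ms
Proportion correct = 10/12
IES = 603.1000 / (10/12) = 723.720 ms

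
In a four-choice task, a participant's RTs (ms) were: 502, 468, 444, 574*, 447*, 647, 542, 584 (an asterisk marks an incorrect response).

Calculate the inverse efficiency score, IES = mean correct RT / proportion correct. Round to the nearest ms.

Correct trials (n=6): 502, 468, 444, 647, 542, 584
Mean correct RT = 3187/6 = 531.1667 ms
Proportion correct = 6/8
IES = 531.1667 / (6/8) = 708.222 ms

708 ms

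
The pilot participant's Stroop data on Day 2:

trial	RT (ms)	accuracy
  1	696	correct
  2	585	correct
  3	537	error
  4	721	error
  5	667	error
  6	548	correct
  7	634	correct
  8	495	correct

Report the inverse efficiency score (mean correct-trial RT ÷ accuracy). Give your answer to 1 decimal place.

Correct trials (n=5): 696, 585, 548, 634, 495
Mean correct RT = 2958/5 = 591.6000 ms
Proportion correct = 5/8
IES = 591.6000 / (5/8) = 946.560 ms

946.6 ms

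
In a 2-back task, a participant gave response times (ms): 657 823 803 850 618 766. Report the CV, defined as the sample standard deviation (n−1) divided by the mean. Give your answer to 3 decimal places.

0.125

n = 6, Σ = 4517, M = 752.8333
Σ(x−M)² = 44418.833; s = √(44418.833/5) = 94.2537
CV = 94.2537 / 752.8333 = 0.12520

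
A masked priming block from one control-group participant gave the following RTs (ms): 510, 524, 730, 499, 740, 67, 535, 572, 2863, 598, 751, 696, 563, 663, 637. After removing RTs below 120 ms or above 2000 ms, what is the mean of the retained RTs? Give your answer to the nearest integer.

Excluded: 67, 2863
Retained (n=13): Σ = 8018
Mean = 8018/13 = 616.7692

617 ms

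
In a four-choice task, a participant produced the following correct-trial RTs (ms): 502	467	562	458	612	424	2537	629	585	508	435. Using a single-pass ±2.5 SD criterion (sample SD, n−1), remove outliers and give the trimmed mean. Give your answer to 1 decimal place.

n = 11, ΣRT = 7719, M = 701.727
Σ(x−M)² = 3754912.18; s = √(3754912.18/10) = 612.773
Cutoffs: 701.727 ± 2.5·612.773 → [-830.2, 2233.7]
Outside: 2537 → excluded.
Retained (n=10): Σ = 5182, mean = 5182/10 = 518.200

518.2 ms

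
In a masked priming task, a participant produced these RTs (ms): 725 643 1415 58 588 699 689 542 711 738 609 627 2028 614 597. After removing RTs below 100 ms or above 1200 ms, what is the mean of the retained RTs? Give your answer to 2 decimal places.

Excluded: 58, 1415, 2028
Retained (n=12): Σ = 7782
Mean = 7782/12 = 648.5000

648.50 ms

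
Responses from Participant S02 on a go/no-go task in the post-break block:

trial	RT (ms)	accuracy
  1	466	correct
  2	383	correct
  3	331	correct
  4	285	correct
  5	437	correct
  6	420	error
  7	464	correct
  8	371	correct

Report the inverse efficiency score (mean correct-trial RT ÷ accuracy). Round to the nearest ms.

Correct trials (n=7): 466, 383, 331, 285, 437, 464, 371
Mean correct RT = 2737/7 = 391.0000 ms
Proportion correct = 7/8
IES = 391.0000 / (7/8) = 446.857 ms

447 ms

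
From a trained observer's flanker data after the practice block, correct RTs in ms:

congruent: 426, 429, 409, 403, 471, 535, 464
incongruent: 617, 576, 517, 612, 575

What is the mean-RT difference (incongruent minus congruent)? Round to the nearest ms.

131 ms

M(congruent) = 3137/7 = 448.143
M(incongruent) = 2897/5 = 579.400
Difference = 579.400 − 448.143 = 131.257 ms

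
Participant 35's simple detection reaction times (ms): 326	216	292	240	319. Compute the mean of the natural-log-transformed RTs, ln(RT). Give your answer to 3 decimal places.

ln(RT): 5.7869, 5.3753, 5.6768, 5.4806, 5.7652
Σ ln(RT) = 28.0848
Mean = 28.0848/5 = 5.61695

5.617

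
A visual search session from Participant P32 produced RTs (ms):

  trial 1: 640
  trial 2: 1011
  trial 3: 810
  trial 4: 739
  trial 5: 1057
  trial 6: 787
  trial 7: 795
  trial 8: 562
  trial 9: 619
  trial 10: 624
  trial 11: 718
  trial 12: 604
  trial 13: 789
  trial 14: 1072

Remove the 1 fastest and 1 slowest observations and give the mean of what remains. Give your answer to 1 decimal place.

766.1 ms

Sorted: 562, 604, 619, 624, 640, 718, 739, 787, 789, 795, 810, 1011, 1057, 1072
Drop lowest 1 (562) and highest 1 (1072)
Remaining (n=12): Σ = 9193, mean = 9193/12 = 766.083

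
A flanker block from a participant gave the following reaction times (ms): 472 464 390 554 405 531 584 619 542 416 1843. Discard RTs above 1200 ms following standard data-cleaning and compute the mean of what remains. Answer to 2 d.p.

Excluded: 1843
Retained (n=10): Σ = 4977
Mean = 4977/10 = 497.7000

497.70 ms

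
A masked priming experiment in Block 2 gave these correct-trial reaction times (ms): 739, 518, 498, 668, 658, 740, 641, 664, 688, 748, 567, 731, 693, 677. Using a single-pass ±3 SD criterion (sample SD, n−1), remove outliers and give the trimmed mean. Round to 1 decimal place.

659.3 ms

n = 14, ΣRT = 9230, M = 659.286
Σ(x−M)² = 83082.86; s = √(83082.86/13) = 79.944
Cutoffs: 659.286 ± 3·79.944 → [419.5, 899.1]
No RTs fall outside the cutoffs; all 14 retained. Mean = 9230/14 = 659.286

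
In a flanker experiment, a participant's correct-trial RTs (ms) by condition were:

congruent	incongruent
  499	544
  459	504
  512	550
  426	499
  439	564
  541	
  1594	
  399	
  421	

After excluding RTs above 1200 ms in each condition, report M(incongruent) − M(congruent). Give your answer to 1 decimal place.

congruent: exclude 1594
M(congruent) = 3696/8 = 462.000
M(incongruent) = 2661/5 = 532.200
Difference = 532.200 − 462.000 = 70.200 ms

70.2 ms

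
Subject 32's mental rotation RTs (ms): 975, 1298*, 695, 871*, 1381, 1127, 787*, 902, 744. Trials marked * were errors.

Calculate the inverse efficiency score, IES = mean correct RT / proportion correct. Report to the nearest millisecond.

1456 ms

Correct trials (n=6): 975, 695, 1381, 1127, 902, 744
Mean correct RT = 5824/6 = 970.6667 ms
Proportion correct = 6/9
IES = 970.6667 / (6/9) = 1456.000 ms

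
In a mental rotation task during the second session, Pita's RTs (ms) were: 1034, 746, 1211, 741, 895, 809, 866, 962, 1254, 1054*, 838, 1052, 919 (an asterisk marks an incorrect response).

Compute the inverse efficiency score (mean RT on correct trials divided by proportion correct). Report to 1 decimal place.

Correct trials (n=12): 1034, 746, 1211, 741, 895, 809, 866, 962, 1254, 838, 1052, 919
Mean correct RT = 11327/12 = 943.9167 ms
Proportion correct = 12/13
IES = 943.9167 / (12/13) = 1022.576 ms

1022.6 ms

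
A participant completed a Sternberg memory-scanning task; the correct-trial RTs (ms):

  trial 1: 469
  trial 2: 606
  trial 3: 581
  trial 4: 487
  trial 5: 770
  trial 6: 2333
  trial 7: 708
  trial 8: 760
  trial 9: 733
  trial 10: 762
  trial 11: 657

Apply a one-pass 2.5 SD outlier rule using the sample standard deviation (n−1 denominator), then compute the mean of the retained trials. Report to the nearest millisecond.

653 ms

n = 11, ΣRT = 8866, M = 806.000
Σ(x−M)² = 2680166.00; s = √(2680166.00/10) = 517.703
Cutoffs: 806.000 ± 2.5·517.703 → [-488.3, 2100.3]
Outside: 2333 → excluded.
Retained (n=10): Σ = 6533, mean = 6533/10 = 653.300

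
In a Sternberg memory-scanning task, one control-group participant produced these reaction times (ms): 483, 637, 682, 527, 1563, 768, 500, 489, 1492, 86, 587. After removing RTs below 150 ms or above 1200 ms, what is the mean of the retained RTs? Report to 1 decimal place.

584.1 ms

Excluded: 86, 1492, 1563
Retained (n=8): Σ = 4673
Mean = 4673/8 = 584.1250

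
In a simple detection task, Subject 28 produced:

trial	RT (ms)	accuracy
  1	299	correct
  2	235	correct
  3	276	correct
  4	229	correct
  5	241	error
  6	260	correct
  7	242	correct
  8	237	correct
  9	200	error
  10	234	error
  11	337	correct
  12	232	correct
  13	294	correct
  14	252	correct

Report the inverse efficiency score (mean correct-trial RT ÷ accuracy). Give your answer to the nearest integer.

335 ms

Correct trials (n=11): 299, 235, 276, 229, 260, 242, 237, 337, 232, 294, 252
Mean correct RT = 2893/11 = 263.0000 ms
Proportion correct = 11/14
IES = 263.0000 / (11/14) = 334.727 ms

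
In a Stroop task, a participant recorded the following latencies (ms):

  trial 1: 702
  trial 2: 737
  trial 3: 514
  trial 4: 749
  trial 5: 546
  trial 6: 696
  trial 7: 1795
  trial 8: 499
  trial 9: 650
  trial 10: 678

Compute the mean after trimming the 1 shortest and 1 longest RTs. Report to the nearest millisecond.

Sorted: 499, 514, 546, 650, 678, 696, 702, 737, 749, 1795
Drop lowest 1 (499) and highest 1 (1795)
Remaining (n=8): Σ = 5272, mean = 5272/8 = 659.000

659 ms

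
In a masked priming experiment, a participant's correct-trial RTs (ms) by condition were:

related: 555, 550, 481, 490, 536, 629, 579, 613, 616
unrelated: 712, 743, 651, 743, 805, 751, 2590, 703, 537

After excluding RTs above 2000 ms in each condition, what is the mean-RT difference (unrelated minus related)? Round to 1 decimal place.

unrelated: exclude 2590
M(related) = 5049/9 = 561.000
M(unrelated) = 5645/8 = 705.625
Difference = 705.625 − 561.000 = 144.625 ms

144.6 ms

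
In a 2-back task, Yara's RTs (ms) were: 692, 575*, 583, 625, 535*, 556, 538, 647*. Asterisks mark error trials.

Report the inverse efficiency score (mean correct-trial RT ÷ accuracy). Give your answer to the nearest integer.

958 ms

Correct trials (n=5): 692, 583, 625, 556, 538
Mean correct RT = 2994/5 = 598.8000 ms
Proportion correct = 5/8
IES = 598.8000 / (5/8) = 958.080 ms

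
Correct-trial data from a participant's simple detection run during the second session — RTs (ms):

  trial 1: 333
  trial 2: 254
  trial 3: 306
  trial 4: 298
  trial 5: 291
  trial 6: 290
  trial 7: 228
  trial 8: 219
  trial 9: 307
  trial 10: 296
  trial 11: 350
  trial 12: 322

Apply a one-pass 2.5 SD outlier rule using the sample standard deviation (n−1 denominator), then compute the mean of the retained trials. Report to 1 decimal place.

291.2 ms

n = 12, ΣRT = 3494, M = 291.167
Σ(x−M)² = 17283.67; s = √(17283.67/11) = 39.639
Cutoffs: 291.167 ± 2.5·39.639 → [192.1, 390.3]
No RTs fall outside the cutoffs; all 12 retained. Mean = 3494/12 = 291.167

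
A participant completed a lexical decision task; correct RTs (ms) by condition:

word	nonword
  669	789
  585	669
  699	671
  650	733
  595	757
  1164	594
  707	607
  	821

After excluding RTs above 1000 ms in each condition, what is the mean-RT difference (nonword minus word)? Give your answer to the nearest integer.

word: exclude 1164
M(word) = 3905/6 = 650.833
M(nonword) = 5641/8 = 705.125
Difference = 705.125 − 650.833 = 54.292 ms

54 ms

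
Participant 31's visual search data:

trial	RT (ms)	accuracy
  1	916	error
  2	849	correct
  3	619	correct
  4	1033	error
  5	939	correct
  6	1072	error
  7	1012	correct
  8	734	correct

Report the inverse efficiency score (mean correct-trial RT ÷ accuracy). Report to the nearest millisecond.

1329 ms

Correct trials (n=5): 849, 619, 939, 1012, 734
Mean correct RT = 4153/5 = 830.6000 ms
Proportion correct = 5/8
IES = 830.6000 / (5/8) = 1328.960 ms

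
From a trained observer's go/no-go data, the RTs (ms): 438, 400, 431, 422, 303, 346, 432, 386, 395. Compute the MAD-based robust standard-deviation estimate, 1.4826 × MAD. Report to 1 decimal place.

46.0 ms

Sorted: 303, 346, 386, 395, 400, 422, 431, 432, 438 → median = 400
|x − 400| sorted: 0, 5, 14, 22, 31, 32, 38, 54, 97 → MAD = 31
Robust SD ≈ 1.4826 × 31 = 45.961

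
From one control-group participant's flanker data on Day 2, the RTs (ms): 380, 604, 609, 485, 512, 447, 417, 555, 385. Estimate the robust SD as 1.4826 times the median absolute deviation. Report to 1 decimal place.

103.8 ms

Sorted: 380, 385, 417, 447, 485, 512, 555, 604, 609 → median = 485
|x − 485| sorted: 0, 27, 38, 68, 70, 100, 105, 119, 124 → MAD = 70
Robust SD ≈ 1.4826 × 70 = 103.782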